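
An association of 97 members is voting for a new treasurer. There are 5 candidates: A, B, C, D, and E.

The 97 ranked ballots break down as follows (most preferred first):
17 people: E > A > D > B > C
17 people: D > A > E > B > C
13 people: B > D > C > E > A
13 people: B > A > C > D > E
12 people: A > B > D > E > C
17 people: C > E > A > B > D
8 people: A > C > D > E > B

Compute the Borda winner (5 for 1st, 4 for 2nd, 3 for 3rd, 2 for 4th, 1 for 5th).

A

A: 17×4 + 17×4 + 13×1 + 13×4 + 12×5 + 17×3 + 8×5 = 352
B: 17×2 + 17×2 + 13×5 + 13×5 + 12×4 + 17×2 + 8×1 = 288
C: 17×1 + 17×1 + 13×3 + 13×3 + 12×1 + 17×5 + 8×4 = 241
D: 17×3 + 17×5 + 13×4 + 13×2 + 12×3 + 17×1 + 8×3 = 291
E: 17×5 + 17×3 + 13×2 + 13×1 + 12×2 + 17×4 + 8×2 = 283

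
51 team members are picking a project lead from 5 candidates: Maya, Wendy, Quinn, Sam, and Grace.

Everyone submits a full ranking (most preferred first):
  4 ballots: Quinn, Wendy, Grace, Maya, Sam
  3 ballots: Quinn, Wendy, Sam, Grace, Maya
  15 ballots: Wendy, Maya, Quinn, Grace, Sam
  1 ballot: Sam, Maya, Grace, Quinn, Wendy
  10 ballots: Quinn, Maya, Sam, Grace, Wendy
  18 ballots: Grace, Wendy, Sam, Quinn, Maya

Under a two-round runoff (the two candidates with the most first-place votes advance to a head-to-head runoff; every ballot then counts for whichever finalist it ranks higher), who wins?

Quinn

Round 1 first-place votes: Maya 0, Wendy 15, Quinn 17, Sam 1, Grace 18. Grace and Quinn advance.
Runoff: Grace is ranked above Quinn on 19 ballots, Quinn above Grace on 32.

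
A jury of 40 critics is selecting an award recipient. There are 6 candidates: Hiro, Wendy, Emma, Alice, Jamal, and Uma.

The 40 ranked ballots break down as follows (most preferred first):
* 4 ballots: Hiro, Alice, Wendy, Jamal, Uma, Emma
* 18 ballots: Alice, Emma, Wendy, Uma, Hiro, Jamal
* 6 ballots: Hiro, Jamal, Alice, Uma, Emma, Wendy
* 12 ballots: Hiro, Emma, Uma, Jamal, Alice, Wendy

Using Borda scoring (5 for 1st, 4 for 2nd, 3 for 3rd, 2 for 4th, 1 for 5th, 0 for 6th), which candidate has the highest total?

Alice

Hiro: 4×5 + 18×1 + 6×5 + 12×5 = 128
Wendy: 4×3 + 18×3 + 6×0 + 12×0 = 66
Emma: 4×0 + 18×4 + 6×1 + 12×4 = 126
Alice: 4×4 + 18×5 + 6×3 + 12×1 = 136
Jamal: 4×2 + 18×0 + 6×4 + 12×2 = 56
Uma: 4×1 + 18×2 + 6×2 + 12×3 = 88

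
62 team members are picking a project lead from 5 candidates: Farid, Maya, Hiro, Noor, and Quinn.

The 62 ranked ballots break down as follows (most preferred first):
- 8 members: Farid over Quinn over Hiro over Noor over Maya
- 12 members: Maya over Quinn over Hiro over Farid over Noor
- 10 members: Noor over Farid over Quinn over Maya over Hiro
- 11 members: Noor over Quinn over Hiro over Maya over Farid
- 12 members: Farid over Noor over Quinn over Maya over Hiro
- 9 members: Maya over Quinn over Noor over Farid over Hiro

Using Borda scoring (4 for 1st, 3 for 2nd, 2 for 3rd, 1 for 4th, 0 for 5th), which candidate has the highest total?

Farid: 8×4 + 12×1 + 10×3 + 11×0 + 12×4 + 9×1 = 131
Maya: 8×0 + 12×4 + 10×1 + 11×1 + 12×1 + 9×4 = 117
Hiro: 8×2 + 12×2 + 10×0 + 11×2 + 12×0 + 9×0 = 62
Noor: 8×1 + 12×0 + 10×4 + 11×4 + 12×3 + 9×2 = 146
Quinn: 8×3 + 12×3 + 10×2 + 11×3 + 12×2 + 9×3 = 164

Quinn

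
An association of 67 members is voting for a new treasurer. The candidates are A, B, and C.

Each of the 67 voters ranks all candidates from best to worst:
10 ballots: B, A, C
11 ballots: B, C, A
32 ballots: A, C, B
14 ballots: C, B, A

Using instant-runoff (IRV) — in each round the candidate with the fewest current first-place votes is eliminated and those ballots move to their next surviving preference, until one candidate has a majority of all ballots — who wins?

B

Round 1: A 32, B 21, C 14. C eliminated.
Round 2: A 32, B 35. B has a majority (≥34).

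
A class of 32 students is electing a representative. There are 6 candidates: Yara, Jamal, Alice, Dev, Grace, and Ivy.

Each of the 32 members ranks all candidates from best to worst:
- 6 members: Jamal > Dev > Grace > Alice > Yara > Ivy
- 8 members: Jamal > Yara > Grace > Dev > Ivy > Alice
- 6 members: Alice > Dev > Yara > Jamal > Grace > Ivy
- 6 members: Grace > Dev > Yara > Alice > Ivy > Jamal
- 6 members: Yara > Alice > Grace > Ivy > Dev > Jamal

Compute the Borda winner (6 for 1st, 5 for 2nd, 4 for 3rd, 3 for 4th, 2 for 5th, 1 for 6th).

Yara: 6×2 + 8×5 + 6×4 + 6×4 + 6×6 = 136
Jamal: 6×6 + 8×6 + 6×3 + 6×1 + 6×1 = 114
Alice: 6×3 + 8×1 + 6×6 + 6×3 + 6×5 = 110
Dev: 6×5 + 8×3 + 6×5 + 6×5 + 6×2 = 126
Grace: 6×4 + 8×4 + 6×2 + 6×6 + 6×4 = 128
Ivy: 6×1 + 8×2 + 6×1 + 6×2 + 6×3 = 58

Yara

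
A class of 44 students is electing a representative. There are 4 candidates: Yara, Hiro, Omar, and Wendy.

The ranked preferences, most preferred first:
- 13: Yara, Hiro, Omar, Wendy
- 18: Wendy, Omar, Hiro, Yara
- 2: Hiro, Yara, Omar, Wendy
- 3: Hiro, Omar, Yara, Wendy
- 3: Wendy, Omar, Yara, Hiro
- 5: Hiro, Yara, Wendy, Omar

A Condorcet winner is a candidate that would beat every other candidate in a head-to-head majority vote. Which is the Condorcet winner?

Hiro vs Yara: 28–16
Hiro vs Omar: 23–21
Hiro vs Wendy: 23–21
Hiro beats every other candidate.

Hiro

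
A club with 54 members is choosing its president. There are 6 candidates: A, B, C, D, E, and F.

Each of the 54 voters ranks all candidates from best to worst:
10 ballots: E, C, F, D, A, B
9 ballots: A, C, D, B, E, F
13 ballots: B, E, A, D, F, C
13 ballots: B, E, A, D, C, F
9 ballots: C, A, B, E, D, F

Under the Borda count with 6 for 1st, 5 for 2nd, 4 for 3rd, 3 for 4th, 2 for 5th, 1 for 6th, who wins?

A: 10×2 + 9×6 + 13×4 + 13×4 + 9×5 = 223
B: 10×1 + 9×3 + 13×6 + 13×6 + 9×4 = 229
C: 10×5 + 9×5 + 13×1 + 13×2 + 9×6 = 188
D: 10×3 + 9×4 + 13×3 + 13×3 + 9×2 = 162
E: 10×6 + 9×2 + 13×5 + 13×5 + 9×3 = 235
F: 10×4 + 9×1 + 13×2 + 13×1 + 9×1 = 97

E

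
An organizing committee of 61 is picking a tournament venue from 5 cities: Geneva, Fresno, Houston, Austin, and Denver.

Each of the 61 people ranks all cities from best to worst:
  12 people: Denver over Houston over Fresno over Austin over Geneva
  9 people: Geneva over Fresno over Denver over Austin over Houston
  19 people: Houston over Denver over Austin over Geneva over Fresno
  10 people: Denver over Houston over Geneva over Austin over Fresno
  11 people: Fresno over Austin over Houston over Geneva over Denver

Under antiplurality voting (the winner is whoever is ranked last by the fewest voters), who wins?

Austin

Last-place votes: Geneva 12, Fresno 29, Houston 9, Austin 0, Denver 11.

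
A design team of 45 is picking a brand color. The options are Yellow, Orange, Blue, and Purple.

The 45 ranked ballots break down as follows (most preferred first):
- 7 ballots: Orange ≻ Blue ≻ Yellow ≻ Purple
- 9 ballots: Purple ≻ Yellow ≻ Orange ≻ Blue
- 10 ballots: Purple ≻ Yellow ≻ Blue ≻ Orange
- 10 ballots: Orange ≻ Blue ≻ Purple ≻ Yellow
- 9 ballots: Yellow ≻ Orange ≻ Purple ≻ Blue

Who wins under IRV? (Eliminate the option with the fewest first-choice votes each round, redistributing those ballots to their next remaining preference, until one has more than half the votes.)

Orange

Round 1: Yellow 9, Orange 17, Blue 0, Purple 19. Blue eliminated.
Round 2: Yellow 9, Orange 17, Purple 19. Yellow eliminated.
Round 3: Orange 26, Purple 19. Orange has a majority (≥23).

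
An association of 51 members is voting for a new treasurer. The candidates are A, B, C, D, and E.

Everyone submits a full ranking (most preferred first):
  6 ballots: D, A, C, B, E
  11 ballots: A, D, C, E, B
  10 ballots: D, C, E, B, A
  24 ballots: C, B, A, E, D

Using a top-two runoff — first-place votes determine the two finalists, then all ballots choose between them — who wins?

D

Round 1 first-place votes: A 11, B 0, C 24, D 16, E 0. C and D advance.
Runoff: C is ranked above D on 24 ballots, D above C on 27.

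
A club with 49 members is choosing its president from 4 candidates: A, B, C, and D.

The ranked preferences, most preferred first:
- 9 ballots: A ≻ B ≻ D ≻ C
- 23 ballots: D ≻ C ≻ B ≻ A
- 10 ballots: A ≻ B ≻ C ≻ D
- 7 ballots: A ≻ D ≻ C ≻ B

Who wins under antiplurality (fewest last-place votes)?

Last-place votes: A 23, B 7, C 9, D 10.

B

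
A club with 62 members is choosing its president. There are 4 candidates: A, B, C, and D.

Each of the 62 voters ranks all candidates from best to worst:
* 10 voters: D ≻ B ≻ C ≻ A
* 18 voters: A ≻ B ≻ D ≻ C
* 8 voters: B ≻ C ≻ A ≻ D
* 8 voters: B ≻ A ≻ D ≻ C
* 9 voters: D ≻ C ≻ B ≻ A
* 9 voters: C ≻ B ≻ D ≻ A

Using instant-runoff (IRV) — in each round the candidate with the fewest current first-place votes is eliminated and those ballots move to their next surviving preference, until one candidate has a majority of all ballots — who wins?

Round 1: A 18, B 16, C 9, D 19. C eliminated.
Round 2: A 18, B 25, D 19. A eliminated.
Round 3: B 43, D 19. B has a majority (≥32).

B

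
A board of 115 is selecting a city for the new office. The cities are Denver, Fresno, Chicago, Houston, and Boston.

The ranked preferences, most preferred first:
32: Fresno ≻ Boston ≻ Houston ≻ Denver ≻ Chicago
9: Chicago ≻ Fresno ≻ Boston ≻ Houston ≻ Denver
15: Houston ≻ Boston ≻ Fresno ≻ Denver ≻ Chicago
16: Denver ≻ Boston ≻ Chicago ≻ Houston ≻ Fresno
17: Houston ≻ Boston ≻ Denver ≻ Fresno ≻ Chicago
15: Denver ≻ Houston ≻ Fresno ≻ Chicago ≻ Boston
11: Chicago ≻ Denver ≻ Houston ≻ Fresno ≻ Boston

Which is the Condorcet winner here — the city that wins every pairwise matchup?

Houston

Houston vs Denver: 73–42
Houston vs Fresno: 74–41
Houston vs Chicago: 79–36
Houston vs Boston: 58–57
Houston beats every other city.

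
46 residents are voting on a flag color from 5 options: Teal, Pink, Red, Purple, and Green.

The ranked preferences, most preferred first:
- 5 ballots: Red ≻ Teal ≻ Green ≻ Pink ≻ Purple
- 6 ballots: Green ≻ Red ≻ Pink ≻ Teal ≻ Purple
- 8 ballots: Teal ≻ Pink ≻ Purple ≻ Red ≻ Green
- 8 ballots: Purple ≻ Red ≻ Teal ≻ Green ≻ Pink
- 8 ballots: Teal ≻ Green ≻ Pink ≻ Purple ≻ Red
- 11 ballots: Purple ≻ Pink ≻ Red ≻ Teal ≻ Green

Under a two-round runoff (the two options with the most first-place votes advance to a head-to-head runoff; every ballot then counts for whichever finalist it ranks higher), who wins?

Round 1 first-place votes: Teal 16, Pink 0, Red 5, Purple 19, Green 6. Purple and Teal advance.
Runoff: Purple is ranked above Teal on 19 ballots, Teal above Purple on 27.

Teal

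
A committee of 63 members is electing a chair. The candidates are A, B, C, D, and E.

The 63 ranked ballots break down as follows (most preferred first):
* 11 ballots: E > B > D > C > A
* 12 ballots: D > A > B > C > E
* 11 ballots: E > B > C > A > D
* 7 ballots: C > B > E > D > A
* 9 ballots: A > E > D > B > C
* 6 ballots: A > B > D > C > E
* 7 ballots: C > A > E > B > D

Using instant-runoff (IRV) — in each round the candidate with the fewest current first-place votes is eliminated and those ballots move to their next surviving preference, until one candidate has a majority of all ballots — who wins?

A

Round 1: A 15, B 0, C 14, D 12, E 22. B eliminated.
Round 2: A 15, C 14, D 12, E 22. D eliminated.
Round 3: A 27, C 14, E 22. C eliminated.
Round 4: A 34, E 29. A has a majority (≥32).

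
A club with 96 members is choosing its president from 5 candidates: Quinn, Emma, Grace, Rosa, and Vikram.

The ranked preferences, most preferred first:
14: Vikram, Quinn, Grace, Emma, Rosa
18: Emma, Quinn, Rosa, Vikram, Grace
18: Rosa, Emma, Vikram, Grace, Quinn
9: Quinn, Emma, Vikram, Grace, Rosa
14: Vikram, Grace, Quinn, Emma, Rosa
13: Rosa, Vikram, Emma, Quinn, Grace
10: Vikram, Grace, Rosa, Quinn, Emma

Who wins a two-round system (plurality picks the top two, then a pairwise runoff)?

Round 1 first-place votes: Quinn 9, Emma 18, Grace 0, Rosa 31, Vikram 38. Vikram and Rosa advance.
Runoff: Vikram is ranked above Rosa on 47 ballots, Rosa above Vikram on 49.

Rosa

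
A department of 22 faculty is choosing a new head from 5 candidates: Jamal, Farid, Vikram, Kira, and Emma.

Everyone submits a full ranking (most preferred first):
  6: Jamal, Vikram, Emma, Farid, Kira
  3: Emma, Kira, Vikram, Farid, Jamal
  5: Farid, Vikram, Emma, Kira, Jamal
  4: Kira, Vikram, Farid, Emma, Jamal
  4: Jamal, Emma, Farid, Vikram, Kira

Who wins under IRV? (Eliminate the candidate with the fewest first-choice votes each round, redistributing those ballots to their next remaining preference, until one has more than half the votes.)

Round 1: Jamal 10, Farid 5, Vikram 0, Kira 4, Emma 3. Vikram eliminated.
Round 2: Jamal 10, Farid 5, Kira 4, Emma 3. Emma eliminated.
Round 3: Jamal 10, Farid 5, Kira 7. Farid eliminated.
Round 4: Jamal 10, Kira 12. Kira has a majority (≥12).

Kira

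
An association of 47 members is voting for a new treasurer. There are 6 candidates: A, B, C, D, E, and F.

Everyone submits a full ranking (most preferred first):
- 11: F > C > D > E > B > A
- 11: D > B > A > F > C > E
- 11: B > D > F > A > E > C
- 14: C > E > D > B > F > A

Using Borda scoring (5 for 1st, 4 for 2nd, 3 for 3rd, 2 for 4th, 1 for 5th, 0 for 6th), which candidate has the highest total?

D

A: 11×0 + 11×3 + 11×2 + 14×0 = 55
B: 11×1 + 11×4 + 11×5 + 14×2 = 138
C: 11×4 + 11×1 + 11×0 + 14×5 = 125
D: 11×3 + 11×5 + 11×4 + 14×3 = 174
E: 11×2 + 11×0 + 11×1 + 14×4 = 89
F: 11×5 + 11×2 + 11×3 + 14×1 = 124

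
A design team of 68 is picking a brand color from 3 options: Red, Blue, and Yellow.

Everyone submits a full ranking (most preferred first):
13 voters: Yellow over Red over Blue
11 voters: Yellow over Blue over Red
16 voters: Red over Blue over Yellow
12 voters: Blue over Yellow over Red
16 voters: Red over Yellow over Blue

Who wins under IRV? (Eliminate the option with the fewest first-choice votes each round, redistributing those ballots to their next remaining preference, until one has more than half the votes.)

Yellow

Round 1: Red 32, Blue 12, Yellow 24. Blue eliminated.
Round 2: Red 32, Yellow 36. Yellow has a majority (≥35).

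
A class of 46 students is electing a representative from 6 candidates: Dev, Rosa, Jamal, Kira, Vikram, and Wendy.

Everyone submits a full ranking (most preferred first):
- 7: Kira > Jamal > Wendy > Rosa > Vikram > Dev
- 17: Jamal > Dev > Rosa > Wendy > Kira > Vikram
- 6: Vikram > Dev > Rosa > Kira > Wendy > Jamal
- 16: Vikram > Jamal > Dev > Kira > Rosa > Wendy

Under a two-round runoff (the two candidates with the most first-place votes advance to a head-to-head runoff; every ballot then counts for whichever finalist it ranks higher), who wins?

Round 1 first-place votes: Dev 0, Rosa 0, Jamal 17, Kira 7, Vikram 22, Wendy 0. Vikram and Jamal advance.
Runoff: Vikram is ranked above Jamal on 22 ballots, Jamal above Vikram on 24.

Jamal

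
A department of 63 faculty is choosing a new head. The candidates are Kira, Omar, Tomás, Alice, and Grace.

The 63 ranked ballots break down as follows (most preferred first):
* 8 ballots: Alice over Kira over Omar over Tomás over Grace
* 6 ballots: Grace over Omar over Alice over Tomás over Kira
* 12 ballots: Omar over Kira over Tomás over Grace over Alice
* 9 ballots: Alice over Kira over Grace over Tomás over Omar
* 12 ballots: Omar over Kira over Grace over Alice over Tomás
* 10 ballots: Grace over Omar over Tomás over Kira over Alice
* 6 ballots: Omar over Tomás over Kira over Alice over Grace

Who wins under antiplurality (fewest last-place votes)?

Kira

Last-place votes: Kira 6, Omar 9, Tomás 12, Alice 22, Grace 14.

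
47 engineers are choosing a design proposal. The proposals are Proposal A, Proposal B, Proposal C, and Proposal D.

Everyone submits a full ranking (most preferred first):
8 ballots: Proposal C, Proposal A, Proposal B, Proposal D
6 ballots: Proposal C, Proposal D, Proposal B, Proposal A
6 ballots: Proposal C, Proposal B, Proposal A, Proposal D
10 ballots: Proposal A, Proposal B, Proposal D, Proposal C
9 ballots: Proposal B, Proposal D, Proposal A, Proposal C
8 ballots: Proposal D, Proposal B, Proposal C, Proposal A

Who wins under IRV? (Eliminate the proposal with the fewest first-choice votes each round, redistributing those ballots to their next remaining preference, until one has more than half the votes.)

Proposal B

Round 1: Proposal A 10, Proposal B 9, Proposal C 20, Proposal D 8. Proposal D eliminated.
Round 2: Proposal A 10, Proposal B 17, Proposal C 20. Proposal A eliminated.
Round 3: Proposal B 27, Proposal C 20. Proposal B has a majority (≥24).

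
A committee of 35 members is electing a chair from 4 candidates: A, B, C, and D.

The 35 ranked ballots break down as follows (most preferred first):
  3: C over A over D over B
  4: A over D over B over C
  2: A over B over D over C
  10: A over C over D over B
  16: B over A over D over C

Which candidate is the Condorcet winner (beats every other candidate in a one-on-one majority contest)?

A vs B: 19–16
A vs C: 32–3
A vs D: 35–0
A beats every other candidate.

A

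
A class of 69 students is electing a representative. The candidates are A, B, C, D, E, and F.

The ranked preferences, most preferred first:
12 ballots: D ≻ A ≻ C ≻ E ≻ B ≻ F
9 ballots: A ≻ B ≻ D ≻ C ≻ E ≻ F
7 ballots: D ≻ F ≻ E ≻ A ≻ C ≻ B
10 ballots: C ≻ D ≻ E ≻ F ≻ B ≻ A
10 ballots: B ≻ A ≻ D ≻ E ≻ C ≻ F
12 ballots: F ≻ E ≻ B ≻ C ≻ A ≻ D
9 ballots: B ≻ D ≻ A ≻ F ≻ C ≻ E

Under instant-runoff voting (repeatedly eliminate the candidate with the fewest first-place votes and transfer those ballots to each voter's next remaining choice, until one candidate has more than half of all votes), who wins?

Round 1: A 9, B 19, C 10, D 19, E 0, F 12. E eliminated.
Round 2: A 9, B 19, C 10, D 19, F 12. A eliminated.
Round 3: B 28, C 10, D 19, F 12. C eliminated.
Round 4: B 28, D 29, F 12. F eliminated.
Round 5: B 40, D 29. B has a majority (≥35).

B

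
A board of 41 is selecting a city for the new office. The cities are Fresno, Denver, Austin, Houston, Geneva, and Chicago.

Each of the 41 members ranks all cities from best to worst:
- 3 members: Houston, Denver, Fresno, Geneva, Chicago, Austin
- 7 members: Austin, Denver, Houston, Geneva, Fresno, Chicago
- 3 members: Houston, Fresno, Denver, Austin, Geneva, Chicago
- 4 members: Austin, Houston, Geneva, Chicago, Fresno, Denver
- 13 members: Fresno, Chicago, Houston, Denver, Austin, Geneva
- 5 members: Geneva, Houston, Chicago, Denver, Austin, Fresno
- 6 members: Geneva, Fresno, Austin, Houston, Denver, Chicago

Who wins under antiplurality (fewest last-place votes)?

Houston

Last-place votes: Fresno 5, Denver 4, Austin 3, Houston 0, Geneva 13, Chicago 16.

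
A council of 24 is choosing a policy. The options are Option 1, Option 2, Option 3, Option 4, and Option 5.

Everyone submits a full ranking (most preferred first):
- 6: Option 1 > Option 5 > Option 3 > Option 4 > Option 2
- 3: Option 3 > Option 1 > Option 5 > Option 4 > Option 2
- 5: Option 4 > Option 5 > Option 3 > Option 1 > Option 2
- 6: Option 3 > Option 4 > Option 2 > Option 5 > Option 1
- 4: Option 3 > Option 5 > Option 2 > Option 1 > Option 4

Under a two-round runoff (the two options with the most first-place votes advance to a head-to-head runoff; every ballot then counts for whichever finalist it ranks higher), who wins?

Round 1 first-place votes: Option 1 6, Option 2 0, Option 3 13, Option 4 5, Option 5 0. Option 3 and Option 1 advance.
Runoff: Option 3 is ranked above Option 1 on 18 ballots, Option 1 above Option 3 on 6.

Option 3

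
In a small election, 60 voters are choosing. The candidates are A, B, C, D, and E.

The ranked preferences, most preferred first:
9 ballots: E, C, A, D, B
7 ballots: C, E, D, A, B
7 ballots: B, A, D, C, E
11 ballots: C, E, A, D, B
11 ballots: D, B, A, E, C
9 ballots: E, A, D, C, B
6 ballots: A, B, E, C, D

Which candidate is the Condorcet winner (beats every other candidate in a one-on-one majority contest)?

E vs A: 36–24
E vs B: 36–24
E vs C: 35–25
E vs D: 42–18
E beats every other candidate.

E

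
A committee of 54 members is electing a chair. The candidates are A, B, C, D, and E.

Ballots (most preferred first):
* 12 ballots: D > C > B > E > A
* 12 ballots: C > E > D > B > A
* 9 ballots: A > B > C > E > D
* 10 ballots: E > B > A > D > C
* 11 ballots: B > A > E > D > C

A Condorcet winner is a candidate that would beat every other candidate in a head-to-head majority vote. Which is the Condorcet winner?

B vs A: 45–9
B vs C: 30–24
B vs D: 30–24
B vs E: 32–22
B beats every other candidate.

B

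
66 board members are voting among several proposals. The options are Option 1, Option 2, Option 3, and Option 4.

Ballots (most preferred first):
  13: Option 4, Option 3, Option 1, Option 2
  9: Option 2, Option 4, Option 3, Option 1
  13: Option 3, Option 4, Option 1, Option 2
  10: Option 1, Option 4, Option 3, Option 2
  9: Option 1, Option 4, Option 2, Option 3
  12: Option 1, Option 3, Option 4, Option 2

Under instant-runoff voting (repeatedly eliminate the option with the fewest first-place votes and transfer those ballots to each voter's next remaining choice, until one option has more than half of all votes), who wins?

Option 4

Round 1: Option 1 31, Option 2 9, Option 3 13, Option 4 13. Option 2 eliminated.
Round 2: Option 1 31, Option 3 13, Option 4 22. Option 3 eliminated.
Round 3: Option 1 31, Option 4 35. Option 4 has a majority (≥34).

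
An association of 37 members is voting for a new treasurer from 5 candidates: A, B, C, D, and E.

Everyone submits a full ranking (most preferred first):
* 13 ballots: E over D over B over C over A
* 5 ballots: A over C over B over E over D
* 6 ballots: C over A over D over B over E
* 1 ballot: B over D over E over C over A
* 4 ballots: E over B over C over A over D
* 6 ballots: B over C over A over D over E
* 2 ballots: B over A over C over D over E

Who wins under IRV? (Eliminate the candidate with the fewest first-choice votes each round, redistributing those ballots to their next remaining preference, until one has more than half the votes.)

Round 1: A 5, B 9, C 6, D 0, E 17. D eliminated.
Round 2: A 5, B 9, C 6, E 17. A eliminated.
Round 3: B 9, C 11, E 17. B eliminated.
Round 4: C 19, E 18. C has a majority (≥19).

C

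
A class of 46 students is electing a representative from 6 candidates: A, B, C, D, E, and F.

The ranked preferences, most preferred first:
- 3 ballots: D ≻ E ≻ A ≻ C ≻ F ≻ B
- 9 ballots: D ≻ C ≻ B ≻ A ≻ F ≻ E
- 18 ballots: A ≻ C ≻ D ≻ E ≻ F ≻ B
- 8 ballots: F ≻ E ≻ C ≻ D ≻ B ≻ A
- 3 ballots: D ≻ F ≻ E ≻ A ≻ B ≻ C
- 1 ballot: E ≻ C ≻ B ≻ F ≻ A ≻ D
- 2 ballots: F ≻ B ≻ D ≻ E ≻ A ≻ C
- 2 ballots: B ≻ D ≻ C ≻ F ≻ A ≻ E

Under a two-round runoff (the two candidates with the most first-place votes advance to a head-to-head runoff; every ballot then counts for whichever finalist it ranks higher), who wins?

Round 1 first-place votes: A 18, B 2, C 0, D 15, E 1, F 10. A and D advance.
Runoff: A is ranked above D on 19 ballots, D above A on 27.

D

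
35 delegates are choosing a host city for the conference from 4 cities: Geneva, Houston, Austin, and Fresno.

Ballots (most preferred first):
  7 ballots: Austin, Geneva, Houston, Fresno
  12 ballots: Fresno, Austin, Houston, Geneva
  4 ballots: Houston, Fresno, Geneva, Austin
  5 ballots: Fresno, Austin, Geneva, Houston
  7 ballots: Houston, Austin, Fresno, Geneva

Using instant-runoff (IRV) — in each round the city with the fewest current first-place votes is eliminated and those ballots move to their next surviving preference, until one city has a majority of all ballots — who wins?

Round 1: Geneva 0, Houston 11, Austin 7, Fresno 17. Geneva eliminated.
Round 2: Houston 11, Austin 7, Fresno 17. Austin eliminated.
Round 3: Houston 18, Fresno 17. Houston has a majority (≥18).

Houston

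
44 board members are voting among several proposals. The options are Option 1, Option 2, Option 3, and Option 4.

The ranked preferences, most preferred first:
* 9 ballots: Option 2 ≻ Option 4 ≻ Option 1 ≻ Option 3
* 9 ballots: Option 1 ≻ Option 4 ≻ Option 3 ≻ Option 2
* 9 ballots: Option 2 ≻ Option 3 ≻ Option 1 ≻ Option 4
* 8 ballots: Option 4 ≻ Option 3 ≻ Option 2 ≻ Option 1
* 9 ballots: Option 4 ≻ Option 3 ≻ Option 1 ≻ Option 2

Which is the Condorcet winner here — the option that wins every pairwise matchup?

Option 4

Option 4 vs Option 1: 26–18
Option 4 vs Option 2: 26–18
Option 4 vs Option 3: 35–9
Option 4 beats every other option.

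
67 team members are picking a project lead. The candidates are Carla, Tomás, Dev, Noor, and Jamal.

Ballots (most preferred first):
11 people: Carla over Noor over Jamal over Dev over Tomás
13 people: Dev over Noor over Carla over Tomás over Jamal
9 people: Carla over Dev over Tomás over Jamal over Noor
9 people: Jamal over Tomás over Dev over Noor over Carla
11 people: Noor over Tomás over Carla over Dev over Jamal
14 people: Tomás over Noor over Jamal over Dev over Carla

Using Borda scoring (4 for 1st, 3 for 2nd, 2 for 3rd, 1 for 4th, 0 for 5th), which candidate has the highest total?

Carla: 11×4 + 13×2 + 9×4 + 9×0 + 11×2 + 14×0 = 128
Tomás: 11×0 + 13×1 + 9×2 + 9×3 + 11×3 + 14×4 = 147
Dev: 11×1 + 13×4 + 9×3 + 9×2 + 11×1 + 14×1 = 133
Noor: 11×3 + 13×3 + 9×0 + 9×1 + 11×4 + 14×3 = 167
Jamal: 11×2 + 13×0 + 9×1 + 9×4 + 11×0 + 14×2 = 95

Noor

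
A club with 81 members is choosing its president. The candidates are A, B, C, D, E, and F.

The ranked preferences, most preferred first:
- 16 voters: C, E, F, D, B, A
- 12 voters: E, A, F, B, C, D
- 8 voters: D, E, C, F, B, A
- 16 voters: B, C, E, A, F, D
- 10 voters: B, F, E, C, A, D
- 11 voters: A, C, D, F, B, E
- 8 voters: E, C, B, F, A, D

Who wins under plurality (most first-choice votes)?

First-place votes: A 11, B 26, C 16, D 8, E 20, F 0.

B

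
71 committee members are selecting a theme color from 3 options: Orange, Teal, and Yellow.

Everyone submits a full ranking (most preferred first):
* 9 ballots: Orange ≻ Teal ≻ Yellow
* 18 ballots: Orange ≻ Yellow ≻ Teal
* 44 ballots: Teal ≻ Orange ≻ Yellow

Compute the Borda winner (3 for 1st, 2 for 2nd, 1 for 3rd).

Orange: 9×3 + 18×3 + 44×2 = 169
Teal: 9×2 + 18×1 + 44×3 = 168
Yellow: 9×1 + 18×2 + 44×1 = 89

Orange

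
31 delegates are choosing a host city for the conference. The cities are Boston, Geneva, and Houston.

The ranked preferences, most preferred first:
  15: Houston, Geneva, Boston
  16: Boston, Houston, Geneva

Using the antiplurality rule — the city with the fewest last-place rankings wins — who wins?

Last-place votes: Boston 15, Geneva 16, Houston 0.

Houston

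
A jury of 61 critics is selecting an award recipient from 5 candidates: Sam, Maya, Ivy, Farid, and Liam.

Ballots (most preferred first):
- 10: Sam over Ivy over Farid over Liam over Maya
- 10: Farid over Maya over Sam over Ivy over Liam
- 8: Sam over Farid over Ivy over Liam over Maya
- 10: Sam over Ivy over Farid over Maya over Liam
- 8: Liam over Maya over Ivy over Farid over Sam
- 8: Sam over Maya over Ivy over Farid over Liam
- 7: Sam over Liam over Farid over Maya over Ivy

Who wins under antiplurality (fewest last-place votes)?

Farid

Last-place votes: Sam 8, Maya 18, Ivy 7, Farid 0, Liam 28.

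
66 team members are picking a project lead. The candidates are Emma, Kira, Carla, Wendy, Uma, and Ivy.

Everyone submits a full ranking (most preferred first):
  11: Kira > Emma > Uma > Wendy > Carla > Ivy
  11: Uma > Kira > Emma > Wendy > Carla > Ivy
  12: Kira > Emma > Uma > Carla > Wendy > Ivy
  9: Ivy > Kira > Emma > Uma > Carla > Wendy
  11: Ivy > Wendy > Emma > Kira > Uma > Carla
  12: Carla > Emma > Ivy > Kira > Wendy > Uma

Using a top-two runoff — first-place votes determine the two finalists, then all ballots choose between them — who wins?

Kira

Round 1 first-place votes: Emma 0, Kira 23, Carla 12, Wendy 0, Uma 11, Ivy 20. Kira and Ivy advance.
Runoff: Kira is ranked above Ivy on 34 ballots, Ivy above Kira on 32.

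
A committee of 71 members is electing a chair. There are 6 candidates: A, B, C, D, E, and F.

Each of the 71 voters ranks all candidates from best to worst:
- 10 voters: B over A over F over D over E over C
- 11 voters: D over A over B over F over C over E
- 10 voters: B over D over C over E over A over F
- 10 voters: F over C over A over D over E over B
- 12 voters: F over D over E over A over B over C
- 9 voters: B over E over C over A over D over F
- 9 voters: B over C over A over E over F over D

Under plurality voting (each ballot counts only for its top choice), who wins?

First-place votes: A 0, B 38, C 0, D 11, E 0, F 22.

B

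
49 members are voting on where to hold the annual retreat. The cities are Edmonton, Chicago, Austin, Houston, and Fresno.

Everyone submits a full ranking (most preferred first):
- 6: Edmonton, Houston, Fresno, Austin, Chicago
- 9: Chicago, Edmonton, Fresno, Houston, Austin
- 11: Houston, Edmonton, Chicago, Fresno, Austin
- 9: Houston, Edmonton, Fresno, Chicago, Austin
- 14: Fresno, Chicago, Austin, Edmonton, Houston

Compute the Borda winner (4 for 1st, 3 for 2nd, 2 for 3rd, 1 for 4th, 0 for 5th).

Edmonton: 6×4 + 9×3 + 11×3 + 9×3 + 14×1 = 125
Chicago: 6×0 + 9×4 + 11×2 + 9×1 + 14×3 = 109
Austin: 6×1 + 9×0 + 11×0 + 9×0 + 14×2 = 34
Houston: 6×3 + 9×1 + 11×4 + 9×4 + 14×0 = 107
Fresno: 6×2 + 9×2 + 11×1 + 9×2 + 14×4 = 115

Edmonton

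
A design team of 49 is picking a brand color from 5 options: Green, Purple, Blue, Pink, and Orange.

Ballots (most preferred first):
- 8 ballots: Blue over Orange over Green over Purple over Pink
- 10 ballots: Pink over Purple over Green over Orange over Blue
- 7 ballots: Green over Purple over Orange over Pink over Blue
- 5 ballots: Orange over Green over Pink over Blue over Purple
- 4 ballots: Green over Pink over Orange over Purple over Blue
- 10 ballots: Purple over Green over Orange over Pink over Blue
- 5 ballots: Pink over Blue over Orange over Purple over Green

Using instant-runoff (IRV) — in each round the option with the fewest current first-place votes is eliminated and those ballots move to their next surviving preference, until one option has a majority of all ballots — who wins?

Green

Round 1: Green 11, Purple 10, Blue 8, Pink 15, Orange 5. Orange eliminated.
Round 2: Green 16, Purple 10, Blue 8, Pink 15. Blue eliminated.
Round 3: Green 24, Purple 10, Pink 15. Purple eliminated.
Round 4: Green 34, Pink 15. Green has a majority (≥25).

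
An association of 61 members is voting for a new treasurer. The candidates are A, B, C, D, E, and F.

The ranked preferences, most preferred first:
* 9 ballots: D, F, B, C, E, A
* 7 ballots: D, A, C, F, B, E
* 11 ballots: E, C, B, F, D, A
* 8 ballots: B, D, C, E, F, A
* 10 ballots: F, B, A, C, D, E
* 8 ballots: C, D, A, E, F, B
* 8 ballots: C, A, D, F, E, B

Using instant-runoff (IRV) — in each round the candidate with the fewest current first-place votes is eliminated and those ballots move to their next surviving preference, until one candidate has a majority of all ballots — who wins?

Round 1: A 0, B 8, C 16, D 16, E 11, F 10. A eliminated.
Round 2: B 8, C 16, D 16, E 11, F 10. B eliminated.
Round 3: C 16, D 24, E 11, F 10. F eliminated.
Round 4: C 26, D 24, E 11. E eliminated.
Round 5: C 37, D 24. C has a majority (≥31).

C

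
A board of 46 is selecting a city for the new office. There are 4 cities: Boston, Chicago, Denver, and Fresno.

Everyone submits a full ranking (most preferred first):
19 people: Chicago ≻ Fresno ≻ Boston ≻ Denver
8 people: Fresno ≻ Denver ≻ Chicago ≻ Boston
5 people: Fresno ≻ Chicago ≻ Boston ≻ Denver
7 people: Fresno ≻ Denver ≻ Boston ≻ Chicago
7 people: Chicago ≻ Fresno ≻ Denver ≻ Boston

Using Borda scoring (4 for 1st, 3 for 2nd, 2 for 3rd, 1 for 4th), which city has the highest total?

Fresno

Boston: 19×2 + 8×1 + 5×2 + 7×2 + 7×1 = 77
Chicago: 19×4 + 8×2 + 5×3 + 7×1 + 7×4 = 142
Denver: 19×1 + 8×3 + 5×1 + 7×3 + 7×2 = 83
Fresno: 19×3 + 8×4 + 5×4 + 7×4 + 7×3 = 158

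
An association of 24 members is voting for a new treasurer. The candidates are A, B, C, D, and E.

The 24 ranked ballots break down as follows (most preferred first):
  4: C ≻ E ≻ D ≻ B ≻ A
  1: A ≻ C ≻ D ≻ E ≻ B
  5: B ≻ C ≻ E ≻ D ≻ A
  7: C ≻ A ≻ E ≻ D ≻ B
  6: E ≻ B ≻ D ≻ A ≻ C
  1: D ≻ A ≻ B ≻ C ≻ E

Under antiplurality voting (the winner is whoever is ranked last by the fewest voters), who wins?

D

Last-place votes: A 9, B 8, C 6, D 0, E 1.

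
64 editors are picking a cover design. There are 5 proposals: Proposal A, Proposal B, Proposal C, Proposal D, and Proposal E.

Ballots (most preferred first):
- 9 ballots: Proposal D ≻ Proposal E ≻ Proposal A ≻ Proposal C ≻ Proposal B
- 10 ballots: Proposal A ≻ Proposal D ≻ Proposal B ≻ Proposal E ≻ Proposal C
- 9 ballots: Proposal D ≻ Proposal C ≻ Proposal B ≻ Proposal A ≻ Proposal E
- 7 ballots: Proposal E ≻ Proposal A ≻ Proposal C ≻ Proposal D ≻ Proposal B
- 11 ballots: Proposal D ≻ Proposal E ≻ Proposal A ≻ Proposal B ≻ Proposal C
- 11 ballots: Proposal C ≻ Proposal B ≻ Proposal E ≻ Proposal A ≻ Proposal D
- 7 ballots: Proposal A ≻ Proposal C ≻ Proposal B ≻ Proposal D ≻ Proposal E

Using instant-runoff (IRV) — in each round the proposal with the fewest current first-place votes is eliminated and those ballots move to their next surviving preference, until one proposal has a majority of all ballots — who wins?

Proposal A

Round 1: Proposal A 17, Proposal B 0, Proposal C 11, Proposal D 29, Proposal E 7. Proposal B eliminated.
Round 2: Proposal A 17, Proposal C 11, Proposal D 29, Proposal E 7. Proposal E eliminated.
Round 3: Proposal A 24, Proposal C 11, Proposal D 29. Proposal C eliminated.
Round 4: Proposal A 35, Proposal D 29. Proposal A has a majority (≥33).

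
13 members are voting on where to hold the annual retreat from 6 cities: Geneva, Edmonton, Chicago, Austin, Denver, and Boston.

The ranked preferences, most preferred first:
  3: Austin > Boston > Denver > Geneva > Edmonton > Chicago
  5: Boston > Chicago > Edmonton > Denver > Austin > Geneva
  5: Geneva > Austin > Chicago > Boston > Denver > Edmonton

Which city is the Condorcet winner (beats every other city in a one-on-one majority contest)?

Austin

Austin vs Geneva: 8–5
Austin vs Edmonton: 8–5
Austin vs Chicago: 8–5
Austin vs Denver: 8–5
Austin vs Boston: 8–5
Austin beats every other city.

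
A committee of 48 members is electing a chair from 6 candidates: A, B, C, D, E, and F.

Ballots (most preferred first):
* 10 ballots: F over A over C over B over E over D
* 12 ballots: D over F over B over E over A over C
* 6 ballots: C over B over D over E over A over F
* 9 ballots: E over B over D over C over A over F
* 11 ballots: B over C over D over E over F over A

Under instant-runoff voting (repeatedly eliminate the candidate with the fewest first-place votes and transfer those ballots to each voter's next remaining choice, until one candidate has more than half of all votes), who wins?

B

Round 1: A 0, B 11, C 6, D 12, E 9, F 10. A eliminated.
Round 2: B 11, C 6, D 12, E 9, F 10. C eliminated.
Round 3: B 17, D 12, E 9, F 10. E eliminated.
Round 4: B 26, D 12, F 10. B has a majority (≥25).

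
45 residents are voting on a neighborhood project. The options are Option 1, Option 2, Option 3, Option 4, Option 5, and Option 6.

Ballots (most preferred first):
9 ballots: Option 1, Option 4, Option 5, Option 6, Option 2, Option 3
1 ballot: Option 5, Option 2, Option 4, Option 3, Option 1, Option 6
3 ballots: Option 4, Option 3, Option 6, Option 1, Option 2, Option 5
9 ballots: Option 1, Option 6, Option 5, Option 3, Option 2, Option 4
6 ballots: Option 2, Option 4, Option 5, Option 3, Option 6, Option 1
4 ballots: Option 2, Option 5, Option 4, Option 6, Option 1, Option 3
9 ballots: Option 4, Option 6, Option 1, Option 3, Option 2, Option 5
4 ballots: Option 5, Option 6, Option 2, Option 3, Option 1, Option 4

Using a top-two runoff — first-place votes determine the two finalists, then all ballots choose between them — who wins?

Option 4

Round 1 first-place votes: Option 1 18, Option 2 10, Option 3 0, Option 4 12, Option 5 5, Option 6 0. Option 1 and Option 4 advance.
Runoff: Option 1 is ranked above Option 4 on 22 ballots, Option 4 above Option 1 on 23.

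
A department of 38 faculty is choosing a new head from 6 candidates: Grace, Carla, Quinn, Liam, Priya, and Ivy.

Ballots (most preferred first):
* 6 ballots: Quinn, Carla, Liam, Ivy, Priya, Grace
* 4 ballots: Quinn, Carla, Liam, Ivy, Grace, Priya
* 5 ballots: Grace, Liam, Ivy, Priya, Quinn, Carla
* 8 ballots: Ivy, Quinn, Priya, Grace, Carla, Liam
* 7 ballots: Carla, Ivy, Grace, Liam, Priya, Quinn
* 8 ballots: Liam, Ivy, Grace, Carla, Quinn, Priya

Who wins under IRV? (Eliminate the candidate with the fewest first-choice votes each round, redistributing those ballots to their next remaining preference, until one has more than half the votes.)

Liam

Round 1: Grace 5, Carla 7, Quinn 10, Liam 8, Priya 0, Ivy 8. Priya eliminated.
Round 2: Grace 5, Carla 7, Quinn 10, Liam 8, Ivy 8. Grace eliminated.
Round 3: Carla 7, Quinn 10, Liam 13, Ivy 8. Carla eliminated.
Round 4: Quinn 10, Liam 13, Ivy 15. Quinn eliminated.
Round 5: Liam 23, Ivy 15. Liam has a majority (≥20).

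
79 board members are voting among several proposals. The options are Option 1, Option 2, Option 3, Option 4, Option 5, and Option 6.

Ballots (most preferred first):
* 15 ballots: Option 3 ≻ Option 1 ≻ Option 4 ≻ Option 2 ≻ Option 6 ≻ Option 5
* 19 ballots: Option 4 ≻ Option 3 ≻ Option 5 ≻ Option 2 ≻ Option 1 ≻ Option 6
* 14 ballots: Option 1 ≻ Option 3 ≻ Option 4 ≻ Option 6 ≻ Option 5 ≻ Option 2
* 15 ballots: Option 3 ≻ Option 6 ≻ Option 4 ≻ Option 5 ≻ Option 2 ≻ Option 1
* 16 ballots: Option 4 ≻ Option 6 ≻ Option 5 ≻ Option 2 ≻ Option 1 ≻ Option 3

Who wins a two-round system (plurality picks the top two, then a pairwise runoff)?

Option 3

Round 1 first-place votes: Option 1 14, Option 2 0, Option 3 30, Option 4 35, Option 5 0, Option 6 0. Option 4 and Option 3 advance.
Runoff: Option 4 is ranked above Option 3 on 35 ballots, Option 3 above Option 4 on 44.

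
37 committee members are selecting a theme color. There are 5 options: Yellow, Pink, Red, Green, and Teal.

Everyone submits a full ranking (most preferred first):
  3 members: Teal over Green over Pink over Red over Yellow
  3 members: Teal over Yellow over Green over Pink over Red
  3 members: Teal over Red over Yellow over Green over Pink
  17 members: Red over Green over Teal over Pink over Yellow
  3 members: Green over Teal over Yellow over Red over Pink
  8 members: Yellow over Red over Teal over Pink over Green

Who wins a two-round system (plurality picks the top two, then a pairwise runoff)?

Round 1 first-place votes: Yellow 8, Pink 0, Red 17, Green 3, Teal 9. Red and Teal advance.
Runoff: Red is ranked above Teal on 25 ballots, Teal above Red on 12.

Red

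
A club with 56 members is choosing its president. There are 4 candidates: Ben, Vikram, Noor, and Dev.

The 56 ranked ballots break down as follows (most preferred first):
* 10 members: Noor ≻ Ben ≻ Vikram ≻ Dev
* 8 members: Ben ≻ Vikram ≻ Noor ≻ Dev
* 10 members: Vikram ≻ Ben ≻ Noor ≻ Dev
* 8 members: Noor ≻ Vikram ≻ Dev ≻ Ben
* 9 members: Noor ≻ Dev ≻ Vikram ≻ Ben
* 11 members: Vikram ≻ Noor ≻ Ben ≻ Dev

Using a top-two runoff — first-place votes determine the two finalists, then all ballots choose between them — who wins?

Vikram

Round 1 first-place votes: Ben 8, Vikram 21, Noor 27, Dev 0. Noor and Vikram advance.
Runoff: Noor is ranked above Vikram on 27 ballots, Vikram above Noor on 29.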